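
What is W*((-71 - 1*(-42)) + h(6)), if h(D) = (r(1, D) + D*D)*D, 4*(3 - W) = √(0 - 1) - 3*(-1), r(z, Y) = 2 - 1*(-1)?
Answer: 1845/4 - 205*I/4 ≈ 461.25 - 51.25*I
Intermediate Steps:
r(z, Y) = 3 (r(z, Y) = 2 + 1 = 3)
W = 9/4 - I/4 (W = 3 - (√(0 - 1) - 3*(-1))/4 = 3 - (√(-1) + 3)/4 = 3 - (I + 3)/4 = 3 - (3 + I)/4 = 3 + (-¾ - I/4) = 9/4 - I/4 ≈ 2.25 - 0.25*I)
h(D) = D*(3 + D²) (h(D) = (3 + D*D)*D = (3 + D²)*D = D*(3 + D²))
W*((-71 - 1*(-42)) + h(6)) = (9/4 - I/4)*((-71 - 1*(-42)) + 6*(3 + 6²)) = (9/4 - I/4)*((-71 + 42) + 6*(3 + 36)) = (9/4 - I/4)*(-29 + 6*39) = (9/4 - I/4)*(-29 + 234) = (9/4 - I/4)*205 = 1845/4 - 205*I/4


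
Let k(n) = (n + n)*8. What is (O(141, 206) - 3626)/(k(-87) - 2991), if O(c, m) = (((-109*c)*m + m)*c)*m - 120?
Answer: 91954062914/4383 ≈ 2.0980e+7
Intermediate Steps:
k(n) = 16*n (k(n) = (2*n)*8 = 16*n)
O(c, m) = -120 + c*m*(m - 109*c*m) (O(c, m) = ((-109*c*m + m)*c)*m - 120 = ((m - 109*c*m)*c)*m - 120 = (c*(m - 109*c*m))*m - 120 = c*m*(m - 109*c*m) - 120 = -120 + c*m*(m - 109*c*m))
(O(141, 206) - 3626)/(k(-87) - 2991) = ((-120 + 141*206**2 - 109*141**2*206**2) - 3626)/(16*(-87) - 2991) = ((-120 + 141*42436 - 109*19881*42436) - 3626)/(-1392 - 2991) = ((-120 + 5983476 - 91960042644) - 3626)/(-4383) = (-91954059288 - 3626)*(-1/4383) = -91954062914*(-1/4383) = 91954062914/4383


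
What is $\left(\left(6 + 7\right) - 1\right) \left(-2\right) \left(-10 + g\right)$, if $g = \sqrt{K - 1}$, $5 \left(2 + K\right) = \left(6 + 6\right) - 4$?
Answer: $240 - \frac{24 i \sqrt{35}}{5} \approx 240.0 - 28.397 i$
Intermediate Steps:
$K = - \frac{2}{5}$ ($K = -2 + \frac{\left(6 + 6\right) - 4}{5} = -2 + \frac{12 - 4}{5} = -2 + \frac{1}{5} \cdot 8 = -2 + \frac{8}{5} = - \frac{2}{5} \approx -0.4$)
$g = \frac{i \sqrt{35}}{5}$ ($g = \sqrt{- \frac{2}{5} - 1} = \sqrt{- \frac{7}{5}} = \frac{i \sqrt{35}}{5} \approx 1.1832 i$)
$\left(\left(6 + 7\right) - 1\right) \left(-2\right) \left(-10 + g\right) = \left(\left(6 + 7\right) - 1\right) \left(-2\right) \left(-10 + \frac{i \sqrt{35}}{5}\right) = \left(13 - 1\right) \left(-2\right) \left(-10 + \frac{i \sqrt{35}}{5}\right) = 12 \left(-2\right) \left(-10 + \frac{i \sqrt{35}}{5}\right) = - 24 \left(-10 + \frac{i \sqrt{35}}{5}\right) = 240 - \frac{24 i \sqrt{35}}{5}$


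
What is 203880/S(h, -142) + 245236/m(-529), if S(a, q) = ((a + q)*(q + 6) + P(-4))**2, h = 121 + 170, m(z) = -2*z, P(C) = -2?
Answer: 12590159832932/54316497481 ≈ 231.79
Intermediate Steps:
h = 291
S(a, q) = (-2 + (6 + q)*(a + q))**2 (S(a, q) = ((a + q)*(q + 6) - 2)**2 = ((a + q)*(6 + q) - 2)**2 = ((6 + q)*(a + q) - 2)**2 = (-2 + (6 + q)*(a + q))**2)
203880/S(h, -142) + 245236/m(-529) = 203880/((-2 + (-142)**2 + 6*291 + 6*(-142) + 291*(-142))**2) + 245236/((-2*(-529))) = 203880/((-2 + 20164 + 1746 - 852 - 41322)**2) + 245236/1058 = 203880/((-20266)**2) + 245236*(1/1058) = 203880/410710756 + 122618/529 = 203880*(1/410710756) + 122618/529 = 50970/102677689 + 122618/529 = 12590159832932/54316497481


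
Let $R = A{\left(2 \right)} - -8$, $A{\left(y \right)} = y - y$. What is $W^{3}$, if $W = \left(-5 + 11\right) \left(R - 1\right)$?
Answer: $74088$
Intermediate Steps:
$A{\left(y \right)} = 0$
$R = 8$ ($R = 0 - -8 = 0 + 8 = 8$)
$W = 42$ ($W = \left(-5 + 11\right) \left(8 - 1\right) = 6 \cdot 7 = 42$)
$W^{3} = 42^{3} = 74088$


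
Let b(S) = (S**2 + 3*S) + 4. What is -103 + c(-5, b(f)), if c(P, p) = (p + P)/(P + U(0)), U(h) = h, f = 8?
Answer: -602/5 ≈ -120.40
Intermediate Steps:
b(S) = 4 + S**2 + 3*S
c(P, p) = (P + p)/P (c(P, p) = (p + P)/(P + 0) = (P + p)/P)
-103 + c(-5, b(f)) = -103 + (-5 + (4 + 8**2 + 3*8))/(-5) = -103 - (-5 + (4 + 64 + 24))/5 = -103 - (-5 + 92)/5 = -103 - 1/5*87 = -103 - 87/5 = -602/5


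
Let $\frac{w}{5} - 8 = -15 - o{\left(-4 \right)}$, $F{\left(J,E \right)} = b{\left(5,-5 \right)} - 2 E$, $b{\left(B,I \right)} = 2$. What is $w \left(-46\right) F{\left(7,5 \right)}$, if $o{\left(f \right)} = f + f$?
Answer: $1840$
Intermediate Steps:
$o{\left(f \right)} = 2 f$
$F{\left(J,E \right)} = 2 - 2 E$
$w = 5$ ($w = 40 + 5 \left(-15 - 2 \left(-4\right)\right) = 40 + 5 \left(-15 - -8\right) = 40 + 5 \left(-15 + 8\right) = 40 + 5 \left(-7\right) = 40 - 35 = 5$)
$w \left(-46\right) F{\left(7,5 \right)} = 5 \left(-46\right) \left(2 - 10\right) = - 230 \left(2 - 10\right) = \left(-230\right) \left(-8\right) = 1840$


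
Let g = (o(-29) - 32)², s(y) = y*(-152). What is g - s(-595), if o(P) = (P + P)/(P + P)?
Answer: -89479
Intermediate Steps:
o(P) = 1 (o(P) = (2*P)/((2*P)) = (2*P)*(1/(2*P)) = 1)
s(y) = -152*y
g = 961 (g = (1 - 32)² = (-31)² = 961)
g - s(-595) = 961 - (-152)*(-595) = 961 - 1*90440 = 961 - 90440 = -89479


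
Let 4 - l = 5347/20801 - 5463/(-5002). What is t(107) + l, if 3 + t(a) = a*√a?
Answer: -595655/1705682 + 107*√107 ≈ 1106.5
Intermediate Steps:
t(a) = -3 + a^(3/2) (t(a) = -3 + a*√a = -3 + a^(3/2))
l = 4521391/1705682 (l = 4 - (5347/20801 - 5463/(-5002)) = 4 - (5347*(1/20801) - 5463*(-1/5002)) = 4 - (5347/20801 + 5463/5002) = 4 - 1*2301337/1705682 = 4 - 2301337/1705682 = 4521391/1705682 ≈ 2.6508)
t(107) + l = (-3 + 107^(3/2)) + 4521391/1705682 = (-3 + 107*√107) + 4521391/1705682 = -595655/1705682 + 107*√107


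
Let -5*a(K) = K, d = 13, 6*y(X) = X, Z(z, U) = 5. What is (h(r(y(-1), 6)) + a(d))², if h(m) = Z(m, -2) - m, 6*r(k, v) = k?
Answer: 190969/32400 ≈ 5.8941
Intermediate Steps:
y(X) = X/6
r(k, v) = k/6
a(K) = -K/5
h(m) = 5 - m
(h(r(y(-1), 6)) + a(d))² = ((5 - (⅙)*(-1)/6) - ⅕*13)² = ((5 - (-1)/(6*6)) - 13/5)² = ((5 - 1*(-1/36)) - 13/5)² = ((5 + 1/36) - 13/5)² = (181/36 - 13/5)² = (437/180)² = 190969/32400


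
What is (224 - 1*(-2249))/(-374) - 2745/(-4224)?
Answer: -142717/23936 ≈ -5.9624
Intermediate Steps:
(224 - 1*(-2249))/(-374) - 2745/(-4224) = (224 + 2249)*(-1/374) - 2745*(-1/4224) = 2473*(-1/374) + 915/1408 = -2473/374 + 915/1408 = -142717/23936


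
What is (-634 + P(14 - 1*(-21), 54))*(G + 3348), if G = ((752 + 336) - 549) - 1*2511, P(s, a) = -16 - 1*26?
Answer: -930176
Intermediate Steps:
P(s, a) = -42 (P(s, a) = -16 - 26 = -42)
G = -1972 (G = (1088 - 549) - 2511 = 539 - 2511 = -1972)
(-634 + P(14 - 1*(-21), 54))*(G + 3348) = (-634 - 42)*(-1972 + 3348) = -676*1376 = -930176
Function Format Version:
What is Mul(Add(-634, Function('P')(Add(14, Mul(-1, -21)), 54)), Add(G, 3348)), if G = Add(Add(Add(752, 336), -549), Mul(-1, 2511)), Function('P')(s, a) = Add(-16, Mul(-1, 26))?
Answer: -930176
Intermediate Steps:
Function('P')(s, a) = -42 (Function('P')(s, a) = Add(-16, -26) = -42)
G = -1972 (G = Add(Add(1088, -549), -2511) = Add(539, -2511) = -1972)
Mul(Add(-634, Function('P')(Add(14, Mul(-1, -21)), 54)), Add(G, 3348)) = Mul(Add(-634, -42), Add(-1972, 3348)) = Mul(-676, 1376) = -930176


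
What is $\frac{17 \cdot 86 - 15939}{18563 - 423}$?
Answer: $- \frac{14477}{18140} \approx -0.79807$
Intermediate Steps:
$\frac{17 \cdot 86 - 15939}{18563 - 423} = \frac{1462 - 15939}{18140} = \left(-14477\right) \frac{1}{18140} = - \frac{14477}{18140}$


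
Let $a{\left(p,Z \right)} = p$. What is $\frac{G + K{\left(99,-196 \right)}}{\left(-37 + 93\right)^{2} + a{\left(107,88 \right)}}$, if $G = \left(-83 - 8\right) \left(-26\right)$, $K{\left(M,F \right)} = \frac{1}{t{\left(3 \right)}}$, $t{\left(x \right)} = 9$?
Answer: $\frac{21295}{29187} \approx 0.72961$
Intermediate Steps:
$K{\left(M,F \right)} = \frac{1}{9}$
$G = 2366$ ($G = \left(-91\right) \left(-26\right) = 2366$)
$\frac{G + K{\left(99,-196 \right)}}{\left(-37 + 93\right)^{2} + a{\left(107,88 \right)}} = \frac{2366 + \frac{1}{9}}{\left(-37 + 93\right)^{2} + 107} = \frac{21295}{9 \left(56^{2} + 107\right)} = \frac{21295}{9 \left(3136 + 107\right)} = \frac{21295}{9 \cdot 3243} = \frac{21295}{9} \cdot \frac{1}{3243} = \frac{21295}{29187}$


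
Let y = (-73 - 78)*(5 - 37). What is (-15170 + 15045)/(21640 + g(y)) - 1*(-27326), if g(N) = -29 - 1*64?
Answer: 588793197/21547 ≈ 27326.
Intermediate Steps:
y = 4832 (y = -151*(-32) = 4832)
g(N) = -93 (g(N) = -29 - 64 = -93)
(-15170 + 15045)/(21640 + g(y)) - 1*(-27326) = (-15170 + 15045)/(21640 - 93) - 1*(-27326) = -125/21547 + 27326 = 588793197/21547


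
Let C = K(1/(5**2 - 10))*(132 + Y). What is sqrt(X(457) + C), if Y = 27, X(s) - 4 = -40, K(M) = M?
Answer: I*sqrt(635)/5 ≈ 5.0398*I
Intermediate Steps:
X(s) = -36 (X(s) = 4 - 40 = -36)
C = 53/5 (C = (132 + 27)/(5**2 - 10) = 159/(25 - 10) = 159/15 = (1/15)*159 = 53/5 ≈ 10.600)
sqrt(X(457) + C) = sqrt(-36 + 53/5) = sqrt(-127/5) = I*sqrt(635)/5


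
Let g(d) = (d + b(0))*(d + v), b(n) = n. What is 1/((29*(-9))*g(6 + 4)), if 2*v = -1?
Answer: -1/24795 ≈ -4.0331e-5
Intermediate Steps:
v = -1/2 (v = (1/2)*(-1) = -1/2 ≈ -0.50000)
g(d) = d*(-1/2 + d) (g(d) = (d + 0)*(d - 1/2) = d*(-1/2 + d))
1/((29*(-9))*g(6 + 4)) = 1/((29*(-9))*((6 + 4)*(-1/2 + (6 + 4)))) = 1/(-2610*(-1/2 + 10)) = 1/(-2610*19/2) = 1/(-261*95) = 1/(-24795) = -1/24795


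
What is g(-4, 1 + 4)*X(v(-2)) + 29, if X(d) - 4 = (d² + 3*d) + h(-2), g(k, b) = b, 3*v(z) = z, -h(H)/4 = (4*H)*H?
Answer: -2509/9 ≈ -278.78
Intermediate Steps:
h(H) = -16*H² (h(H) = -4*4*H*H = -16*H²)
v(z) = z/3
X(d) = -60 + d² + 3*d (X(d) = 4 + ((d² + 3*d) - 16*(-2)²) = 4 + ((d² + 3*d) - 16*4) = 4 + ((d² + 3*d) - 64) = 4 + (-64 + d² + 3*d) = -60 + d² + 3*d)
g(-4, 1 + 4)*X(v(-2)) + 29 = (1 + 4)*(-60 + ((⅓)*(-2))² + 3*((⅓)*(-2))) + 29 = 5*(-60 + (-⅔)² + 3*(-⅔)) + 29 = 5*(-60 + 4/9 - 2) + 29 = 5*(-554/9) + 29 = -2770/9 + 29 = -2509/9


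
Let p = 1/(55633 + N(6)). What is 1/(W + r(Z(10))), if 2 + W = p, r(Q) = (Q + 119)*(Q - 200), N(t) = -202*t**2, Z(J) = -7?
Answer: -48361/1121298145 ≈ -4.3129e-5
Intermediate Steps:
r(Q) = (-200 + Q)*(119 + Q) (r(Q) = (119 + Q)*(-200 + Q) = (-200 + Q)*(119 + Q))
p = 1/48361 (p = 1/(55633 - 202*6**2) = 1/(55633 - 202*36) = 1/(55633 - 7272) = 1/48361 ≈ 2.0678e-5)
W = -96721/48361 (W = -2 + 1/48361 = -96721/48361 ≈ -2.0000)
1/(W + r(Z(10))) = 1/(-96721/48361 + (-23800 + (-7)**2 - 81*(-7))) = 1/(-96721/48361 + (-23800 + 49 + 567)) = 1/(-96721/48361 - 23184) = 1/(-1121298145/48361) = -48361/1121298145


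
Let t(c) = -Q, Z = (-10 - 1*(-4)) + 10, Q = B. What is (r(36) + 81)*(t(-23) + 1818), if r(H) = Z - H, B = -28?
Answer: 90454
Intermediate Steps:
Q = -28
Z = 4 (Z = (-10 + 4) + 10 = -6 + 10 = 4)
r(H) = 4 - H
t(c) = 28 (t(c) = -1*(-28) = 28)
(r(36) + 81)*(t(-23) + 1818) = ((4 - 1*36) + 81)*(28 + 1818) = ((4 - 36) + 81)*1846 = (-32 + 81)*1846 = 49*1846 = 90454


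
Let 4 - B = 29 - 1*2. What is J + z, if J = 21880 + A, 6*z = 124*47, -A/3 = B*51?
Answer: 79111/3 ≈ 26370.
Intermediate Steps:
B = -23 (B = 4 - (29 - 1*2) = 4 - (29 - 2) = 4 - 1*27 = 4 - 27 = -23)
A = 3519 (A = -(-69)*51 = -3*(-1173) = 3519)
z = 2914/3 (z = (124*47)/6 = (⅙)*5828 = 2914/3 ≈ 971.33)
J = 25399 (J = 21880 + 3519 = 25399)
J + z = 25399 + 2914/3 = 79111/3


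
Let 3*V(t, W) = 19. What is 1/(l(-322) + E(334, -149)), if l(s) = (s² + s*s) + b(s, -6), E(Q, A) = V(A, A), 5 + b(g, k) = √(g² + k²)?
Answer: 466581/96754357546 - 9*√25930/193508715092 ≈ 4.8148e-6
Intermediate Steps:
V(t, W) = 19/3 (V(t, W) = (⅓)*19 = 19/3)
b(g, k) = -5 + √(g² + k²)
E(Q, A) = 19/3
l(s) = -5 + √(36 + s²) + 2*s² (l(s) = (s² + s*s) + (-5 + √(s² + (-6)²)) = (s² + s²) + (-5 + √(s² + 36)) = 2*s² + (-5 + √(36 + s²)) = -5 + √(36 + s²) + 2*s²)
1/(l(-322) + E(334, -149)) = 1/((-5 + √(36 + (-322)²) + 2*(-322)²) + 19/3) = 1/((-5 + √(36 + 103684) + 2*103684) + 19/3) = 1/((-5 + √103720 + 207368) + 19/3) = 1/((-5 + 2*√25930 + 207368) + 19/3) = 1/((207363 + 2*√25930) + 19/3) = 1/(622108/3 + 2*√25930)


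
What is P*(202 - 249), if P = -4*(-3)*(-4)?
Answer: 2256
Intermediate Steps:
P = -48 (P = 12*(-4) = -48)
P*(202 - 249) = -48*(202 - 249) = -48*(-47) = 2256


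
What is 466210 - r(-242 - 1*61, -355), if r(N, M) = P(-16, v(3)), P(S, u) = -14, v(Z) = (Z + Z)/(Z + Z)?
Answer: 466224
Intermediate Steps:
v(Z) = 1 (v(Z) = (2*Z)/((2*Z)) = (2*Z)*(1/(2*Z)) = 1)
r(N, M) = -14
466210 - r(-242 - 1*61, -355) = 466210 - 1*(-14) = 466210 + 14 = 466224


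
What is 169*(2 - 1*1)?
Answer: 169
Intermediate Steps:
169*(2 - 1*1) = 169*(2 - 1) = 169*1 = 169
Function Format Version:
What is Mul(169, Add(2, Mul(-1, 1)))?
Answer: 169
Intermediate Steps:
Mul(169, Add(2, Mul(-1, 1))) = Mul(169, Add(2, -1)) = Mul(169, 1) = 169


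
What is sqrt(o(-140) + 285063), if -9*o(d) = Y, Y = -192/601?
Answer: sqrt(926685481359)/1803 ≈ 533.91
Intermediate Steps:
Y = -192/601 (Y = -192*1/601 = -192/601 ≈ -0.31947)
o(d) = 64/1803 (o(d) = -1/9*(-192/601) = 64/1803)
sqrt(o(-140) + 285063) = sqrt(64/1803 + 285063) = sqrt(513968653/1803) = sqrt(926685481359)/1803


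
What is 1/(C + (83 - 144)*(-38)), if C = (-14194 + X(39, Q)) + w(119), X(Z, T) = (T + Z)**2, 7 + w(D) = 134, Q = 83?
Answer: 1/3135 ≈ 0.00031898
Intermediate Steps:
w(D) = 127 (w(D) = -7 + 134 = 127)
C = 817 (C = (-14194 + (83 + 39)**2) + 127 = (-14194 + 122**2) + 127 = (-14194 + 14884) + 127 = 690 + 127 = 817)
1/(C + (83 - 144)*(-38)) = 1/(817 + (83 - 144)*(-38)) = 1/(817 - 61*(-38)) = 1/(817 + 2318) = 1/3135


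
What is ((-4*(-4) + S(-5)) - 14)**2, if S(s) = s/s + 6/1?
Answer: 81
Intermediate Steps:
S(s) = 7 (S(s) = 1 + 6*1 = 1 + 6 = 7)
((-4*(-4) + S(-5)) - 14)**2 = ((-4*(-4) + 7) - 14)**2 = ((16 + 7) - 14)**2 = (23 - 14)**2 = 9**2 = 81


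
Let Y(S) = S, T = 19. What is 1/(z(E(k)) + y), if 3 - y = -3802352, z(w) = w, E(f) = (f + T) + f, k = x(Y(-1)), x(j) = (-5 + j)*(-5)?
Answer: 1/3802434 ≈ 2.6299e-7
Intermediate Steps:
x(j) = 25 - 5*j
k = 30 (k = 25 - 5*(-1) = 25 + 5 = 30)
E(f) = 19 + 2*f (E(f) = (f + 19) + f = (19 + f) + f = 19 + 2*f)
y = 3802355 (y = 3 - 1*(-3802352) = 3 + 3802352 = 3802355)
1/(z(E(k)) + y) = 1/((19 + 2*30) + 3802355) = 1/((19 + 60) + 3802355) = 1/(79 + 3802355) = 1/3802434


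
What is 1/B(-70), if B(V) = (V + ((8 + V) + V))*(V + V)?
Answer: 1/28280 ≈ 3.5361e-5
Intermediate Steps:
B(V) = 2*V*(8 + 3*V) (B(V) = (V + (8 + 2*V))*(2*V) = (8 + 3*V)*(2*V) = 2*V*(8 + 3*V))
1/B(-70) = 1/(2*(-70)*(8 + 3*(-70))) = 1/(2*(-70)*(8 - 210)) = 1/(2*(-70)*(-202)) = 1/28280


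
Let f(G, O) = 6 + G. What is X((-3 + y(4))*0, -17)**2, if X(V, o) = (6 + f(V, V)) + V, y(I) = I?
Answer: 144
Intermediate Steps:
X(V, o) = 12 + 2*V (X(V, o) = (6 + (6 + V)) + V = (12 + V) + V = 12 + 2*V)
X((-3 + y(4))*0, -17)**2 = (12 + 2*((-3 + 4)*0))**2 = (12 + 2*(1*0))**2 = (12 + 2*0)**2 = (12 + 0)**2 = 12**2 = 144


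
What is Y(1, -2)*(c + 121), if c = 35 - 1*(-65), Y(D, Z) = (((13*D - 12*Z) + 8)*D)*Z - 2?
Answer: -20332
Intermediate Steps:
Y(D, Z) = -2 + D*Z*(8 - 12*Z + 13*D) (Y(D, Z) = (((-12*Z + 13*D) + 8)*D)*Z - 2 = ((8 - 12*Z + 13*D)*D)*Z - 2 = (D*(8 - 12*Z + 13*D))*Z - 2 = D*Z*(8 - 12*Z + 13*D) - 2 = -2 + D*Z*(8 - 12*Z + 13*D))
c = 100 (c = 35 + 65 = 100)
Y(1, -2)*(c + 121) = (-2 - 12*1*(-2)**2 + 8*1*(-2) + 13*(-2)*1**2)*(100 + 121) = (-2 - 12*1*4 - 16 + 13*(-2)*1)*221 = (-2 - 48 - 16 - 26)*221 = -92*221 = -20332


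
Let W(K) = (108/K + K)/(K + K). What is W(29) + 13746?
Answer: 23121721/1682 ≈ 13747.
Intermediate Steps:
W(K) = (K + 108/K)/(2*K) (W(K) = (K + 108/K)/((2*K)) = (K + 108/K)*(1/(2*K)) = (K + 108/K)/(2*K))
W(29) + 13746 = (½ + 54/29²) + 13746 = (½ + 54*(1/841)) + 13746 = (½ + 54/841) + 13746 = 949/1682 + 13746 = 23121721/1682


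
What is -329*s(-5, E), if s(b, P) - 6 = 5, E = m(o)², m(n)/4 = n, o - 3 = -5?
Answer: -3619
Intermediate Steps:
o = -2 (o = 3 - 5 = -2)
m(n) = 4*n
E = 64 (E = (4*(-2))² = (-8)² = 64)
s(b, P) = 11 (s(b, P) = 6 + 5 = 11)
-329*s(-5, E) = -329*11 = -3619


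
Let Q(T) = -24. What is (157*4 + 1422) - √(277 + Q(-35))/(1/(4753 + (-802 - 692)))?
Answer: 2050 - 3259*√253 ≈ -49788.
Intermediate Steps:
(157*4 + 1422) - √(277 + Q(-35))/(1/(4753 + (-802 - 692))) = (157*4 + 1422) - √(277 - 24)/(1/(4753 + (-802 - 692))) = (628 + 1422) - √253/(1/(4753 - 1494)) = 2050 - √253/(1/3259) = 2050 - √253/1/3259 = 2050 - √253*3259 = 2050 - 3259*√253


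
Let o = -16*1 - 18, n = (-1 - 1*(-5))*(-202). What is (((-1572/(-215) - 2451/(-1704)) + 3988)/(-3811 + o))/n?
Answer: 488083111/379397531200 ≈ 0.0012865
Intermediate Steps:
n = -808 (n = (-1 + 5)*(-202) = 4*(-202) = -808)
o = -34 (o = -16 - 18 = -34)
(((-1572/(-215) - 2451/(-1704)) + 3988)/(-3811 + o))/n = (((-1572/(-215) - 2451/(-1704)) + 3988)/(-3811 - 34))/(-808) = (((-1572*(-1/215) - 2451*(-1/1704)) + 3988)/(-3845))*(-1/808) = (((1572/215 + 817/568) + 3988)*(-1/3845))*(-1/808) = ((1068551/122120 + 3988)*(-1/3845))*(-1/808) = ((488083111/122120)*(-1/3845))*(-1/808) = -488083111/469551400*(-1/808) = 488083111/379397531200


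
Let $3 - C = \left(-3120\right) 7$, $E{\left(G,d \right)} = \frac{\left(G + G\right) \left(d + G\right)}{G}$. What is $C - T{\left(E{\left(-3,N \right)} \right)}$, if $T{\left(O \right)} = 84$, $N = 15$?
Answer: $21759$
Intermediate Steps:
$E{\left(G,d \right)} = 2 G + 2 d$ ($E{\left(G,d \right)} = \frac{2 G \left(G + d\right)}{G} = 2 G + 2 d$)
$C = 21843$ ($C = 3 - \left(-3120\right) 7 = 3 - -21840 = 3 + 21840 = 21843$)
$C - T{\left(E{\left(-3,N \right)} \right)} = 21843 - 84 = 21759$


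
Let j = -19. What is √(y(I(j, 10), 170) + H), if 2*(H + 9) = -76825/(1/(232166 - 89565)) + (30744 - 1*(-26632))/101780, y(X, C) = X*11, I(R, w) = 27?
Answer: I*√14186002211081200290/50890 ≈ 74011.0*I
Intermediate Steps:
y(X, C) = 11*X
H = -278758164280791/50890 (H = -9 + (-76825/(1/(232166 - 89565)) + (30744 - 1*(-26632))/101780)/2 = -9 + (-76825/(1/142601) + (30744 + 26632)*(1/101780))/2 = -9 + (-76825/1/142601 + 57376*(1/101780))/2 = -9 + (-76825*142601 + 14344/25445)/2 = -9 + (-10955321825 + 14344/25445)/2 = -9 + (½)*(-278758163822781/25445) = -9 - 278758163822781/50890 = -278758164280791/50890 ≈ -5.4777e+9)
√(y(I(j, 10), 170) + H) = √(11*27 - 278758164280791/50890) = √(297 - 278758164280791/50890) = √(-278758149166461/50890) = I*√14186002211081200290/50890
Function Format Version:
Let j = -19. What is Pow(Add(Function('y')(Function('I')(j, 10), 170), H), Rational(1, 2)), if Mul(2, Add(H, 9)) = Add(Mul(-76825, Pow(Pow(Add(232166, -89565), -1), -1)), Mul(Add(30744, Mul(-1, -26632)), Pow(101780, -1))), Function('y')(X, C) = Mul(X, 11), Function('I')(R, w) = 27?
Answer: Mul(Rational(1, 50890), I, Pow(14186002211081200290, Rational(1, 2))) ≈ Mul(74011., I)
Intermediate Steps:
Function('y')(X, C) = Mul(11, X)
H = Rational(-278758164280791, 50890) (H = Add(-9, Mul(Rational(1, 2), Add(Mul(-76825, Pow(Pow(Add(232166, -89565), -1), -1)), Mul(Add(30744, Mul(-1, -26632)), Pow(101780, -1))))) = Add(-9, Mul(Rational(1, 2), Add(Mul(-76825, Pow(Pow(142601, -1), -1)), Mul(Add(30744, 26632), Rational(1, 101780))))) = Add(-9, Mul(Rational(1, 2), Add(Mul(-76825, Pow(Rational(1, 142601), -1)), Mul(57376, Rational(1, 101780))))) = Add(-9, Mul(Rational(1, 2), Add(Mul(-76825, 142601), Rational(14344, 25445)))) = Add(-9, Mul(Rational(1, 2), Add(-10955321825, Rational(14344, 25445)))) = Add(-9, Mul(Rational(1, 2), Rational(-278758163822781, 25445))) = Add(-9, Rational(-278758163822781, 50890)) = Rational(-278758164280791, 50890) ≈ -5.4777e+9)
Pow(Add(Function('y')(Function('I')(j, 10), 170), H), Rational(1, 2)) = Pow(Add(Mul(11, 27), Rational(-278758164280791, 50890)), Rational(1, 2)) = Pow(Add(297, Rational(-278758164280791, 50890)), Rational(1, 2)) = Pow(Rational(-278758149166461, 50890), Rational(1, 2)) = Mul(Rational(1, 50890), I, Pow(14186002211081200290, Rational(1, 2)))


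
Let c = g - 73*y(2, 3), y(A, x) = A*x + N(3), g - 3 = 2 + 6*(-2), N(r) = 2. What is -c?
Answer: 591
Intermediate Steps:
g = -7 (g = 3 + (2 + 6*(-2)) = 3 + (2 - 12) = 3 - 10 = -7)
y(A, x) = 2 + A*x (y(A, x) = A*x + 2 = 2 + A*x)
c = -591 (c = -7 - 73*(2 + 2*3) = -7 - 73*(2 + 6) = -7 - 73*8 = -7 - 584 = -591)
-c = -1*(-591) = 591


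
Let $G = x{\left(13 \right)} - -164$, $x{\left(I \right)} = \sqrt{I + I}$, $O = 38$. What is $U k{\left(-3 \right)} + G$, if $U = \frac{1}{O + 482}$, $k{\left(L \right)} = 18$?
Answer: $\frac{42649}{260} + \sqrt{26} \approx 169.13$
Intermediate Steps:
$x{\left(I \right)} = \sqrt{2} \sqrt{I}$ ($x{\left(I \right)} = \sqrt{2 I} = \sqrt{2} \sqrt{I}$)
$G = 164 + \sqrt{26}$ ($G = \sqrt{2} \sqrt{13} - -164 = \sqrt{26} + 164 = 164 + \sqrt{26} \approx 169.1$)
$U = \frac{1}{520}$ ($U = \frac{1}{38 + 482} = \frac{1}{520} \approx 0.0019231$)
$U k{\left(-3 \right)} + G = \frac{1}{520} \cdot 18 + \left(164 + \sqrt{26}\right) = \frac{9}{260} + \left(164 + \sqrt{26}\right) = \frac{42649}{260} + \sqrt{26}$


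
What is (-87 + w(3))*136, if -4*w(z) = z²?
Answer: -12138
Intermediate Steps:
w(z) = -z²/4
(-87 + w(3))*136 = (-87 - ¼*3²)*136 = (-87 - ¼*9)*136 = (-87 - 9/4)*136 = -357/4*136 = -12138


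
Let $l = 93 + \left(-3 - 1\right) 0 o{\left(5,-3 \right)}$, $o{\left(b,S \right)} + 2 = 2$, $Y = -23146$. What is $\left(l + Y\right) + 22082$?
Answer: $-971$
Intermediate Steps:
$o{\left(b,S \right)} = 0$ ($o{\left(b,S \right)} = -2 + 2 = 0$)
$l = 93$ ($l = 93 + \left(-3 - 1\right) 0 \cdot 0 = 93 + \left(-4\right) 0 \cdot 0 = 93 + 0 \cdot 0 = 93 + 0 = 93$)
$\left(l + Y\right) + 22082 = \left(93 - 23146\right) + 22082 = -23053 + 22082 = -971$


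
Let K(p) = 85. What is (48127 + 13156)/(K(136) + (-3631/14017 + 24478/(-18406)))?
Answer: 7905412072633/10759898179 ≈ 734.71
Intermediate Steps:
(48127 + 13156)/(K(136) + (-3631/14017 + 24478/(-18406))) = (48127 + 13156)/(85 + (-3631/14017 + 24478/(-18406))) = 61283/(85 + (-3631*1/14017 + 24478*(-1/18406))) = 61283/(85 + (-3631/14017 - 12239/9203)) = 61283/(85 - 204970156/128998451) = 61283/(10759898179/128998451) = 61283*(128998451/10759898179) = 7905412072633/10759898179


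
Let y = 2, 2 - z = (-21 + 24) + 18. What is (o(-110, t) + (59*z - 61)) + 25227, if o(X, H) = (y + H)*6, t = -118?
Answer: 23349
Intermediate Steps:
z = -19 (z = 2 - ((-21 + 24) + 18) = 2 - (3 + 18) = 2 - 1*21 = 2 - 21 = -19)
o(X, H) = 12 + 6*H (o(X, H) = (2 + H)*6 = 12 + 6*H)
(o(-110, t) + (59*z - 61)) + 25227 = ((12 + 6*(-118)) + (59*(-19) - 61)) + 25227 = ((12 - 708) + (-1121 - 61)) + 25227 = (-696 - 1182) + 25227 = -1878 + 25227 = 23349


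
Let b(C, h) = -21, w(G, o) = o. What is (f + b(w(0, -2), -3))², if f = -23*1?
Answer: 1936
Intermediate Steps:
f = -23
(f + b(w(0, -2), -3))² = (-23 - 21)² = (-44)² = 1936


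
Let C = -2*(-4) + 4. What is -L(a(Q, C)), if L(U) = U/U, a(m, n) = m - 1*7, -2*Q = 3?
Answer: -1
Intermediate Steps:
Q = -3/2 (Q = -½*3 = -3/2 ≈ -1.5000)
C = 12 (C = 8 + 4 = 12)
a(m, n) = -7 + m (a(m, n) = m - 7 = -7 + m)
L(U) = 1
-L(a(Q, C)) = -1*1 = -1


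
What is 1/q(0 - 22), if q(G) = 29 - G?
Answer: 1/51 ≈ 0.019608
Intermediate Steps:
1/q(0 - 22) = 1/(29 - (0 - 22)) = 1/(29 - 1*(-22)) = 1/(29 + 22) = 1/51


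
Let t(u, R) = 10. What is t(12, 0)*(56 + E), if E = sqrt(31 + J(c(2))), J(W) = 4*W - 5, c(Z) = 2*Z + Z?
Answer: 560 + 50*sqrt(2) ≈ 630.71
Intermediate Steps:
c(Z) = 3*Z
J(W) = -5 + 4*W
E = 5*sqrt(2) (E = sqrt(31 + (-5 + 4*(3*2))) = sqrt(31 + (-5 + 4*6)) = sqrt(31 + (-5 + 24)) = sqrt(31 + 19) = sqrt(50) = 5*sqrt(2) ≈ 7.0711)
t(12, 0)*(56 + E) = 10*(56 + 5*sqrt(2)) = 560 + 50*sqrt(2)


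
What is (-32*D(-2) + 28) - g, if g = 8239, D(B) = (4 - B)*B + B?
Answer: -7763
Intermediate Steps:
D(B) = B + B*(4 - B) (D(B) = B*(4 - B) + B = B + B*(4 - B))
(-32*D(-2) + 28) - g = (-(-64)*(5 - 1*(-2)) + 28) - 1*8239 = (-(-64)*(5 + 2) + 28) - 8239 = (-(-64)*7 + 28) - 8239 = (-32*(-14) + 28) - 8239 = (448 + 28) - 8239 = 476 - 8239 = -7763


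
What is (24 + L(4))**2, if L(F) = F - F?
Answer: 576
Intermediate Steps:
L(F) = 0
(24 + L(4))**2 = (24 + 0)**2 = 24**2 = 576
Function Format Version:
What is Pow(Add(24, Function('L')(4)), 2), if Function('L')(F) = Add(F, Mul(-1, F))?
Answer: 576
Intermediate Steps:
Function('L')(F) = 0
Pow(Add(24, Function('L')(4)), 2) = Pow(Add(24, 0), 2) = Pow(24, 2) = 576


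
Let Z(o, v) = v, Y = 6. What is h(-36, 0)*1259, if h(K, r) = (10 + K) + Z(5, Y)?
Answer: -25180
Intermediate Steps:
h(K, r) = 16 + K (h(K, r) = (10 + K) + 6 = 16 + K)
h(-36, 0)*1259 = (16 - 36)*1259 = -20*1259 = -25180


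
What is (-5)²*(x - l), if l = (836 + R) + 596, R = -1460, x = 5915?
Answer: 148575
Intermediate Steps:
l = -28 (l = (836 - 1460) + 596 = -624 + 596 = -28)
(-5)²*(x - l) = (-5)²*(5915 - 1*(-28)) = 25*(5915 + 28) = 25*5943 = 148575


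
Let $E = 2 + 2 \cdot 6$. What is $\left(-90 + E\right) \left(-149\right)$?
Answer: $11324$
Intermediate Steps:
$E = 14$ ($E = 2 + 12 = 14$)
$\left(-90 + E\right) \left(-149\right) = \left(-90 + 14\right) \left(-149\right) = \left(-76\right) \left(-149\right) = 11324$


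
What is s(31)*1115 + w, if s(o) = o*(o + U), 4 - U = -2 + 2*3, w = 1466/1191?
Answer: 1276175831/1191 ≈ 1.0715e+6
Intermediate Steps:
w = 1466/1191 (w = 1466*(1/1191) = 1466/1191 ≈ 1.2309)
U = 0 (U = 4 - (-2 + 2*3) = 4 - (-2 + 6) = 4 - 1*4 = 4 - 4 = 0)
s(o) = o² (s(o) = o*(o + 0) = o*o = o²)
s(31)*1115 + w = 31²*1115 + 1466/1191 = 961*1115 + 1466/1191 = 1071515 + 1466/1191 = 1276175831/1191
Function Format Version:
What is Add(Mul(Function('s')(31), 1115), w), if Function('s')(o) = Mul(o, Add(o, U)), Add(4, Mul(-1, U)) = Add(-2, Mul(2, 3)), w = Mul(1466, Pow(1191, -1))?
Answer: Rational(1276175831, 1191) ≈ 1.0715e+6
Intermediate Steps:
w = Rational(1466, 1191) (w = Mul(1466, Rational(1, 1191)) = Rational(1466, 1191) ≈ 1.2309)
U = 0 (U = Add(4, Mul(-1, Add(-2, Mul(2, 3)))) = Add(4, Mul(-1, Add(-2, 6))) = Add(4, Mul(-1, 4)) = Add(4, -4) = 0)
Function('s')(o) = Pow(o, 2) (Function('s')(o) = Mul(o, Add(o, 0)) = Mul(o, o) = Pow(o, 2))
Add(Mul(Function('s')(31), 1115), w) = Add(Mul(Pow(31, 2), 1115), Rational(1466, 1191)) = Add(Mul(961, 1115), Rational(1466, 1191)) = Add(1071515, Rational(1466, 1191)) = Rational(1276175831, 1191)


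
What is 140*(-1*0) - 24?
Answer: -24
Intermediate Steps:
140*(-1*0) - 24 = 140*0 - 24 = 0 - 24 = -24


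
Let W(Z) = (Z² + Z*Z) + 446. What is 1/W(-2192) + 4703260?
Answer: 45199146967241/9610174 ≈ 4.7033e+6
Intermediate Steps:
W(Z) = 446 + 2*Z² (W(Z) = (Z² + Z²) + 446 = 2*Z² + 446 = 446 + 2*Z²)
1/W(-2192) + 4703260 = 1/(446 + 2*(-2192)²) + 4703260 = 1/(446 + 2*4804864) + 4703260 = 1/(446 + 9609728) + 4703260 = 1/9610174 + 4703260 = 45199146967241/9610174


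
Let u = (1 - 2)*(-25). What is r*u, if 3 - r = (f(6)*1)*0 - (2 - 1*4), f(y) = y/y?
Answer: 25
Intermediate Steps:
f(y) = 1
r = 1 (r = 3 - ((1*1)*0 - (2 - 1*4)) = 3 - (1*0 - (2 - 4)) = 3 - (0 - 1*(-2)) = 3 - (0 + 2) = 3 - 1*2 = 3 - 2 = 1)
u = 25 (u = -1*(-25) = 25)
r*u = 1*25 = 25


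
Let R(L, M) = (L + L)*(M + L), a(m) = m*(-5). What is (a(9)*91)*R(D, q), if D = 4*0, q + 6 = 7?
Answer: 0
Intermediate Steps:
q = 1 (q = -6 + 7 = 1)
D = 0
a(m) = -5*m
R(L, M) = 2*L*(L + M) (R(L, M) = (2*L)*(L + M) = 2*L*(L + M))
(a(9)*91)*R(D, q) = (-5*9*91)*(2*0*(0 + 1)) = (-45*91)*(2*0*1) = -4095*0 = 0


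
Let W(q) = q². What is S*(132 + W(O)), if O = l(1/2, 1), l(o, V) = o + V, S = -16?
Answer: -2148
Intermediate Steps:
l(o, V) = V + o
O = 3/2 (O = 1 + 1/2 = 1 + ½ = 3/2 ≈ 1.5000)
S*(132 + W(O)) = -16*(132 + (3/2)²) = -16*(132 + 9/4) = -16*537/4 = -2148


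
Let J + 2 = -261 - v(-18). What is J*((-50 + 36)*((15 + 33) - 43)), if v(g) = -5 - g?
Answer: 19320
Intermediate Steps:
J = -276 (J = -2 + (-261 - (-5 - 1*(-18))) = -2 + (-261 - (-5 + 18)) = -2 + (-261 - 1*13) = -2 + (-261 - 13) = -2 - 274 = -276)
J*((-50 + 36)*((15 + 33) - 43)) = -276*(-50 + 36)*((15 + 33) - 43) = -(-3864)*(48 - 43) = -(-3864)*5 = -276*(-70) = 19320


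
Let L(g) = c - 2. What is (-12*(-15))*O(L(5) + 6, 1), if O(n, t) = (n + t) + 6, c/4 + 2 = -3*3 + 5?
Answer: -2340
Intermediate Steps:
c = -24 (c = -8 + 4*(-3*3 + 5) = -8 + 4*(-9 + 5) = -8 + 4*(-4) = -8 - 16 = -24)
L(g) = -26 (L(g) = -24 - 2 = -26)
O(n, t) = 6 + n + t
(-12*(-15))*O(L(5) + 6, 1) = (-12*(-15))*(6 + (-26 + 6) + 1) = 180*(6 - 20 + 1) = 180*(-13) = -2340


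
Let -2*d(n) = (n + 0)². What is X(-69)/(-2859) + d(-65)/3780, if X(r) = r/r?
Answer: -805789/1440936 ≈ -0.55921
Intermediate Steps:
X(r) = 1
d(n) = -n²/2 (d(n) = -(n + 0)²/2 = -n²/2)
X(-69)/(-2859) + d(-65)/3780 = 1/(-2859) - ½*(-65)²/3780 = 1*(-1/2859) - ½*4225*(1/3780) = -1/2859 - 4225/2*1/3780 = -1/2859 - 845/1512 = -805789/1440936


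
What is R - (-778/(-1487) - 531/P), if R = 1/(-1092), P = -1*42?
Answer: -21380585/1623804 ≈ -13.167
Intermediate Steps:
P = -42
R = -1/1092 ≈ -0.00091575
R - (-778/(-1487) - 531/P) = -1/1092 - (-778/(-1487) - 531/(-42)) = -1/1092 - (-778*(-1/1487) - 531*(-1/42)) = -1/1092 - (778/1487 + 177/14) = -1/1092 - 1*274091/20818 = -1/1092 - 274091/20818 = -21380585/1623804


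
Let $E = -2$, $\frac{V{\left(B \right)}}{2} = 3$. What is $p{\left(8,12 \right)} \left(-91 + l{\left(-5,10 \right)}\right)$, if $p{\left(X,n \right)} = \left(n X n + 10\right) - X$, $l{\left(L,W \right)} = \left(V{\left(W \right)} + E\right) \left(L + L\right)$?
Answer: $-151174$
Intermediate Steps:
$V{\left(B \right)} = 6$ ($V{\left(B \right)} = 2 \cdot 3 = 6$)
$l{\left(L,W \right)} = 8 L$ ($l{\left(L,W \right)} = \left(6 - 2\right) \left(L + L\right) = 4 \cdot 2 L = 8 L$)
$p{\left(X,n \right)} = 10 - X + X n^{2}$ ($p{\left(X,n \right)} = \left(X n n + 10\right) - X = \left(X n^{2} + 10\right) - X = \left(10 + X n^{2}\right) - X = 10 - X + X n^{2}$)
$p{\left(8,12 \right)} \left(-91 + l{\left(-5,10 \right)}\right) = \left(10 - 8 + 8 \cdot 12^{2}\right) \left(-91 + 8 \left(-5\right)\right) = \left(10 - 8 + 8 \cdot 144\right) \left(-91 - 40\right) = \left(10 - 8 + 1152\right) \left(-131\right) = 1154 \left(-131\right) = -151174$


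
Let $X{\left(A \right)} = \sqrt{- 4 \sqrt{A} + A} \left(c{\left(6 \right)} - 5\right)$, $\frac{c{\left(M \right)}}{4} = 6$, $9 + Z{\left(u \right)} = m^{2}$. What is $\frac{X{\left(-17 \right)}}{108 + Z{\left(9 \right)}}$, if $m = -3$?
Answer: $\frac{19 \sqrt{-17 - 4 i \sqrt{17}}}{108} \approx 0.32165 - 0.79348 i$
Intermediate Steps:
$Z{\left(u \right)} = 0$ ($Z{\left(u \right)} = -9 + \left(-3\right)^{2} = -9 + 9 = 0$)
$c{\left(M \right)} = 24$ ($c{\left(M \right)} = 4 \cdot 6 = 24$)
$X{\left(A \right)} = 19 \sqrt{A - 4 \sqrt{A}}$ ($X{\left(A \right)} = \sqrt{- 4 \sqrt{A} + A} \left(24 - 5\right) = \sqrt{A - 4 \sqrt{A}} 19 = 19 \sqrt{A - 4 \sqrt{A}}$)
$\frac{X{\left(-17 \right)}}{108 + Z{\left(9 \right)}} = \frac{19 \sqrt{-17 - 4 \sqrt{-17}}}{108 + 0} = \frac{19 \sqrt{-17 - 4 i \sqrt{17}}}{108}$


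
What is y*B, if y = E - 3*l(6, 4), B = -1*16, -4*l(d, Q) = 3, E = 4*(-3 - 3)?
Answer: 348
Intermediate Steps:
E = -24 (E = 4*(-6) = -24)
l(d, Q) = -¾ (l(d, Q) = -¼*3 = -¾)
B = -16
y = -87/4 (y = -24 - 3*(-¾) = -24 + 9/4 = -87/4 ≈ -21.750)
y*B = -87/4*(-16) = 348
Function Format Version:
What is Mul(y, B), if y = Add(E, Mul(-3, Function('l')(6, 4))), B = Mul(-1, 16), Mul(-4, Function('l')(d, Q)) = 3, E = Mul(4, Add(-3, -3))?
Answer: 348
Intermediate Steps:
E = -24 (E = Mul(4, -6) = -24)
Function('l')(d, Q) = Rational(-3, 4) (Function('l')(d, Q) = Mul(Rational(-1, 4), 3) = Rational(-3, 4))
B = -16
y = Rational(-87, 4) (y = Add(-24, Mul(-3, Rational(-3, 4))) = Add(-24, Rational(9, 4)) = Rational(-87, 4) ≈ -21.750)
Mul(y, B) = Mul(Rational(-87, 4), -16) = 348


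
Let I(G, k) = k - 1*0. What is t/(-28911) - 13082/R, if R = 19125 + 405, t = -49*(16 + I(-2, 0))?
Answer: -1951087/3035655 ≈ -0.64272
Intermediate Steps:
I(G, k) = k (I(G, k) = k + 0 = k)
t = -784 (t = -49*(16 + 0) = -49*16 = -784)
R = 19530
t/(-28911) - 13082/R = -784/(-28911) - 13082/19530 = -784*(-1/28911) - 13082*1/19530 = 784/28911 - 211/315 = -1951087/3035655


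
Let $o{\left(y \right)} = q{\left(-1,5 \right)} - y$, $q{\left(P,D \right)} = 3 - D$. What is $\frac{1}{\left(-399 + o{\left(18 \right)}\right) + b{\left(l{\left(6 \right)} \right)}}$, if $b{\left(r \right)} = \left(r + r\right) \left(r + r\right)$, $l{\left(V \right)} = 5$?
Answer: $- \frac{1}{319} \approx -0.0031348$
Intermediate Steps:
$b{\left(r \right)} = 4 r^{2}$ ($b{\left(r \right)} = 2 r 2 r = 4 r^{2}$)
$o{\left(y \right)} = -2 - y$ ($o{\left(y \right)} = \left(3 - 5\right) - y = -2 - y$)
$\frac{1}{\left(-399 + o{\left(18 \right)}\right) + b{\left(l{\left(6 \right)} \right)}} = \frac{1}{\left(-399 - 20\right) + 4 \cdot 5^{2}} = \frac{1}{\left(-399 - 20\right) + 4 \cdot 25} = \frac{1}{\left(-399 - 20\right) + 100} = \frac{1}{-419 + 100} = \frac{1}{-319} = - \frac{1}{319}$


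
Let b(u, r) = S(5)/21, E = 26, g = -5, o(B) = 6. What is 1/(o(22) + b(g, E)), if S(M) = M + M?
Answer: 21/136 ≈ 0.15441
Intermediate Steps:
S(M) = 2*M
b(u, r) = 10/21 (b(u, r) = (2*5)/21 = 10*(1/21) = 10/21)
1/(o(22) + b(g, E)) = 1/(6 + 10/21) = 1/(136/21) = 21/136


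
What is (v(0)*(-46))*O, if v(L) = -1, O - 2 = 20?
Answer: 1012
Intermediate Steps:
O = 22 (O = 2 + 20 = 22)
(v(0)*(-46))*O = -1*(-46)*22 = 46*22 = 1012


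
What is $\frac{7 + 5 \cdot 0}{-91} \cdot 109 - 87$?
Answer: $- \frac{1240}{13} \approx -95.385$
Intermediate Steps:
$\frac{7 + 5 \cdot 0}{-91} \cdot 109 - 87 = \left(7 + 0\right) \left(- \frac{1}{91}\right) 109 - 87 = 7 \left(- \frac{1}{91}\right) 109 - 87 = \left(- \frac{1}{13}\right) 109 - 87 = - \frac{109}{13} - 87 = - \frac{1240}{13}$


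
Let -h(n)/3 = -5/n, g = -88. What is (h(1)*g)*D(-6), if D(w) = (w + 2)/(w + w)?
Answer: -440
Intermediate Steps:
h(n) = 15/n (h(n) = -(-15)/n = 15/n)
D(w) = (2 + w)/(2*w) (D(w) = (2 + w)/((2*w)) = (2 + w)*(1/(2*w)) = (2 + w)/(2*w))
(h(1)*g)*D(-6) = ((15/1)*(-88))*((½)*(2 - 6)/(-6)) = ((15*1)*(-88))*((½)*(-⅙)*(-4)) = (15*(-88))*(⅓) = -1320*⅓ = -440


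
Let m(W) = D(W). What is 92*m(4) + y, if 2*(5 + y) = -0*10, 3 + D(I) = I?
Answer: 87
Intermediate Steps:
D(I) = -3 + I
m(W) = -3 + W
y = -5 (y = -5 + (-0*10)/2 = -5 + (-1*0)/2 = -5 + (½)*0 = -5 + 0 = -5)
92*m(4) + y = 92*(-3 + 4) - 5 = 92*1 - 5 = 92 - 5 = 87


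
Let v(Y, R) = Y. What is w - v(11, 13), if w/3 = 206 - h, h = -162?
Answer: 1093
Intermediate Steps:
w = 1104 (w = 3*(206 - 1*(-162)) = 3*(206 + 162) = 3*368 = 1104)
w - v(11, 13) = 1104 - 1*11 = 1104 - 11 = 1093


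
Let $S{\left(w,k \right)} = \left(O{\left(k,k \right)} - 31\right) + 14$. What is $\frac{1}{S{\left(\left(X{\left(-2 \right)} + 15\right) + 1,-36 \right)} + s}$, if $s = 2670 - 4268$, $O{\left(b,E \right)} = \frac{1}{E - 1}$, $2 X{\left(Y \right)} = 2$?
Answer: $- \frac{37}{59756} \approx -0.00061918$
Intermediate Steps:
$X{\left(Y \right)} = 1$ ($X{\left(Y \right)} = \frac{1}{2} \cdot 2 = 1$)
$O{\left(b,E \right)} = \frac{1}{-1 + E}$
$S{\left(w,k \right)} = -17 + \frac{1}{-1 + k}$ ($S{\left(w,k \right)} = \left(\frac{1}{-1 + k} - 31\right) + 14 = \left(-31 + \frac{1}{-1 + k}\right) + 14 = -17 + \frac{1}{-1 + k}$)
$s = -1598$
$\frac{1}{S{\left(\left(X{\left(-2 \right)} + 15\right) + 1,-36 \right)} + s} = \frac{1}{\frac{18 - -612}{-1 - 36} - 1598} = \frac{1}{\frac{18 + 612}{-37} - 1598} = \frac{1}{\left(- \frac{1}{37}\right) 630 - 1598} = \frac{1}{- \frac{630}{37} - 1598} = \frac{1}{- \frac{59756}{37}} = - \frac{37}{59756}$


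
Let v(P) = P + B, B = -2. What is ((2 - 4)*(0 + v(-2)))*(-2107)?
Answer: -16856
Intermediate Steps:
v(P) = -2 + P (v(P) = P - 2 = -2 + P)
((2 - 4)*(0 + v(-2)))*(-2107) = ((2 - 4)*(0 + (-2 - 2)))*(-2107) = -2*(0 - 4)*(-2107) = -2*(-4)*(-2107) = 8*(-2107) = -16856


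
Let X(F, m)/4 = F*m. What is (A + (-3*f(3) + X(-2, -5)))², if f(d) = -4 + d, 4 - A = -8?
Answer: 3025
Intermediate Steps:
A = 12 (A = 4 - 1*(-8) = 4 + 8 = 12)
X(F, m) = 4*F*m (X(F, m) = 4*(F*m) = 4*F*m)
(A + (-3*f(3) + X(-2, -5)))² = (12 + (-3*(-4 + 3) + 4*(-2)*(-5)))² = (12 + (-3*(-1) + 40))² = (12 + (3 + 40))² = (12 + 43)² = 55² = 3025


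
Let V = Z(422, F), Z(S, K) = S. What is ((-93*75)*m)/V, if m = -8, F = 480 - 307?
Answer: 27900/211 ≈ 132.23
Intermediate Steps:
F = 173
V = 422
((-93*75)*m)/V = (-93*75*(-8))/422 = -6975*(-8)*(1/422) = 55800*(1/422) = 27900/211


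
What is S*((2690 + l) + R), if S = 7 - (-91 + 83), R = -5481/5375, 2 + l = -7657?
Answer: -80141568/1075 ≈ -74550.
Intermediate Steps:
l = -7659 (l = -2 - 7657 = -7659)
R = -5481/5375 (R = -5481*1/5375 = -5481/5375 ≈ -1.0197)
S = 15 (S = 7 - 1*(-8) = 7 + 8 = 15)
S*((2690 + l) + R) = 15*((2690 - 7659) - 5481/5375) = 15*(-4969 - 5481/5375) = 15*(-26713856/5375) = -80141568/1075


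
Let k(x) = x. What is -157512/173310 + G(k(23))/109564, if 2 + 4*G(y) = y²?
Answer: -11489874117/12659024560 ≈ -0.90764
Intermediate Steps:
G(y) = -½ + y²/4
-157512/173310 + G(k(23))/109564 = -157512/173310 + (-½ + (¼)*23²)/109564 = -157512*1/173310 + (-½ + (¼)*529)*(1/109564) = -26252/28885 + (-½ + 529/4)*(1/109564) = -26252/28885 + (527/4)*(1/109564) = -26252/28885 + 527/438256 = -11489874117/12659024560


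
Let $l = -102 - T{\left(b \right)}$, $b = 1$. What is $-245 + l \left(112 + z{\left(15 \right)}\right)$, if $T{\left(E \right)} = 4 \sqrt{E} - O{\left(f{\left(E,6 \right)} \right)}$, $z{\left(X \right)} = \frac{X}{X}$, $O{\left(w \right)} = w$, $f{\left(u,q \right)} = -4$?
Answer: $-12675$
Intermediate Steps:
$z{\left(X \right)} = 1$
$T{\left(E \right)} = 4 + 4 \sqrt{E}$ ($T{\left(E \right)} = 4 \sqrt{E} - -4 = 4 \sqrt{E} + 4 = 4 + 4 \sqrt{E}$)
$l = -110$ ($l = -102 - \left(4 + 4 \sqrt{1}\right) = -102 - \left(4 + 4 \cdot 1\right) = -102 - \left(4 + 4\right) = -102 - 8 = -110$)
$-245 + l \left(112 + z{\left(15 \right)}\right) = -245 - 110 \left(112 + 1\right) = -245 - 12430 = -12675$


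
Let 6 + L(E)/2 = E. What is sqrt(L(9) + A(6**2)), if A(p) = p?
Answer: sqrt(42) ≈ 6.4807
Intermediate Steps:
L(E) = -12 + 2*E
sqrt(L(9) + A(6**2)) = sqrt((-12 + 2*9) + 6**2) = sqrt((-12 + 18) + 36) = sqrt(6 + 36) = sqrt(42)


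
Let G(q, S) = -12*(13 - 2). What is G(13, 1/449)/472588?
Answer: -33/118147 ≈ -0.00027931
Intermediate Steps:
G(q, S) = -132 (G(q, S) = -12*11 = -132)
G(13, 1/449)/472588 = -132/472588 = -132*1/472588 = -33/118147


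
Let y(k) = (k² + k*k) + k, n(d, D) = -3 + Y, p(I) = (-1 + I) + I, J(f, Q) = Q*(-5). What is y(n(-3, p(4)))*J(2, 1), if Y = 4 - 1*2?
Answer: -5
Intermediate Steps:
Y = 2 (Y = 4 - 2 = 2)
J(f, Q) = -5*Q
p(I) = -1 + 2*I
n(d, D) = -1 (n(d, D) = -3 + 2 = -1)
y(k) = k + 2*k² (y(k) = (k² + k²) + k = 2*k² + k = k + 2*k²)
y(n(-3, p(4)))*J(2, 1) = (-(1 + 2*(-1)))*(-5*1) = -(1 - 2)*(-5) = -1*(-1)*(-5) = 1*(-5) = -5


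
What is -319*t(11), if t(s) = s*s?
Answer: -38599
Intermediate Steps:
t(s) = s²
-319*t(11) = -319*11² = -319*121 = -38599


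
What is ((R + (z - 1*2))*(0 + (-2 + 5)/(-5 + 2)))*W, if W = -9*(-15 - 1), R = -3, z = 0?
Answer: 720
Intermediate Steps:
W = 144 (W = -9*(-16) = 144)
((R + (z - 1*2))*(0 + (-2 + 5)/(-5 + 2)))*W = ((-3 + (0 - 1*2))*(0 + (-2 + 5)/(-5 + 2)))*144 = ((-3 + (0 - 2))*(0 + 3/(-3)))*144 = ((-3 - 2)*(0 + 3*(-⅓)))*144 = -5*(0 - 1)*144 = -5*(-1)*144 = 5*144 = 720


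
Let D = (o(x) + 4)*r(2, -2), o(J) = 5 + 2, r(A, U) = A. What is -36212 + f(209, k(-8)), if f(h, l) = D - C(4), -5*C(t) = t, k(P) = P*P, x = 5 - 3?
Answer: -180946/5 ≈ -36189.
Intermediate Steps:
x = 2
o(J) = 7
k(P) = P²
C(t) = -t/5
D = 22 (D = (7 + 4)*2 = 11*2 = 22)
f(h, l) = 114/5 (f(h, l) = 22 - (-1)*4/5 = 22 - 1*(-⅘) = 22 + ⅘ = 114/5)
-36212 + f(209, k(-8)) = -36212 + 114/5 = -180946/5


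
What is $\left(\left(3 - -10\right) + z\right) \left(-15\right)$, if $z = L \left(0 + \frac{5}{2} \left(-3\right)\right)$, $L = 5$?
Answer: $\frac{735}{2} \approx 367.5$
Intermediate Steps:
$z = - \frac{75}{2}$ ($z = 5 \left(0 + \frac{5}{2} \left(-3\right)\right) = 5 \left(0 - \frac{15}{2}\right) = 5 \left(- \frac{15}{2}\right) = - \frac{75}{2} \approx -37.5$)
$\left(\left(3 - -10\right) + z\right) \left(-15\right) = \left(\left(3 - -10\right) - \frac{75}{2}\right) \left(-15\right) = \left(\left(3 + 10\right) - \frac{75}{2}\right) \left(-15\right) = \left(13 - \frac{75}{2}\right) \left(-15\right) = \left(- \frac{49}{2}\right) \left(-15\right) = \frac{735}{2}$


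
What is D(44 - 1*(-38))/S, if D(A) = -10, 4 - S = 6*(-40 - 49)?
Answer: -5/269 ≈ -0.018587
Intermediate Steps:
S = 538 (S = 4 - 6*(-40 - 49) = 4 - 6*(-89) = 4 - 1*(-534) = 4 + 534 = 538)
D(44 - 1*(-38))/S = -10/538 = -10*1/538 = -5/269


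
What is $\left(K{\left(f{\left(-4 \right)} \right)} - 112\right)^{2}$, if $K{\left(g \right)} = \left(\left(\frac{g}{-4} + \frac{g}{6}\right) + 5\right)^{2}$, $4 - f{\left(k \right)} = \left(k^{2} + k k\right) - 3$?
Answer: $\frac{79263409}{20736} \approx 3822.5$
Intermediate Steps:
$f{\left(k \right)} = 7 - 2 k^{2}$ ($f{\left(k \right)} = 4 - \left(\left(k^{2} + k k\right) - 3\right) = 4 - \left(\left(k^{2} + k^{2}\right) - 3\right) = 4 - \left(2 k^{2} - 3\right) = 4 - \left(-3 + 2 k^{2}\right) = 7 - 2 k^{2}$)
$K{\left(g \right)} = \left(5 - \frac{g}{12}\right)^{2}$ ($K{\left(g \right)} = \left(\left(g \left(- \frac{1}{4}\right) + g \frac{1}{6}\right) + 5\right)^{2} = \left(\left(- \frac{g}{4} + \frac{g}{6}\right) + 5\right)^{2} = \left(- \frac{g}{12} + 5\right)^{2} = \left(5 - \frac{g}{12}\right)^{2}$)
$\left(K{\left(f{\left(-4 \right)} \right)} - 112\right)^{2} = \left(\frac{\left(-60 + \left(7 - 2 \left(-4\right)^{2}\right)\right)^{2}}{144} - 112\right)^{2} = \left(\frac{\left(-60 + \left(7 - 32\right)\right)^{2}}{144} - 112\right)^{2} = \left(\frac{\left(-60 - 25\right)^{2}}{144} - 112\right)^{2} = \left(\frac{\left(-85\right)^{2}}{144} - 112\right)^{2} = \left(\frac{1}{144} \cdot 7225 - 112\right)^{2} = \left(\frac{7225}{144} - 112\right)^{2} = \left(- \frac{8903}{144}\right)^{2} = \frac{79263409}{20736}$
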